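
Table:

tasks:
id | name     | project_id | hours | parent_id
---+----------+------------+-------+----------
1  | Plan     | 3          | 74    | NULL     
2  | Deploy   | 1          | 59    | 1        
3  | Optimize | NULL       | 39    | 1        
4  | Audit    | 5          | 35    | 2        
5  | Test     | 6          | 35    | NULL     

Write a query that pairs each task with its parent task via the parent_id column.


This is a self-join: tasks is joined to a second copy of itself, matching each row's parent_id to another row's id. Use LEFT JOIN so rows with parent_id=NULL are kept.
  - task 1 (Plan): parent_id=NULL -> NULL
  - task 2 (Deploy): parent_id=1 -> Plan
  - task 3 (Optimize): parent_id=1 -> Plan
  - task 4 (Audit): parent_id=2 -> Deploy
  - task 5 (Test): parent_id=NULL -> NULL

SQL:
SELECT a.name AS item, b.name AS parent
FROM tasks a
LEFT JOIN tasks b ON a.parent_id = b.id

Result:
item     | parent
---------+-------
Plan     | NULL  
Deploy   | Plan  
Optimize | Plan  
Audit    | Deploy
Test     | NULL  


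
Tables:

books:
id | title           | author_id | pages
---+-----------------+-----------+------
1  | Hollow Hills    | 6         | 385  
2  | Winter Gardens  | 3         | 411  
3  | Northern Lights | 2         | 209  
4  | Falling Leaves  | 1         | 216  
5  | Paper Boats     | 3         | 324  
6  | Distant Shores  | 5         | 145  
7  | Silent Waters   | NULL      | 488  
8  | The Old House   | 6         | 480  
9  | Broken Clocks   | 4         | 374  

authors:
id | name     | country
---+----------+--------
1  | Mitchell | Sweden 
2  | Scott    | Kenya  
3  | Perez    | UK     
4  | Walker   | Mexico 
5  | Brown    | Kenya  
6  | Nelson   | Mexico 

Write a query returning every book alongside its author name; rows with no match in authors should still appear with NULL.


LEFT JOIN keeps every row from books (the left table); where author_id has no match in authors, the author columns become NULL. Walk through each book:
  - book 1 (Hollow Hills): author_id=6 -> matches Nelson
  - book 2 (Winter Gardens): author_id=3 -> matches Perez
  - book 3 (Northern Lights): author_id=2 -> matches Scott
  - book 4 (Falling Leaves): author_id=1 -> matches Mitchell
  - book 5 (Paper Boats): author_id=3 -> matches Perez
  - book 6 (Distant Shores): author_id=5 -> matches Brown
  - book 7 (Silent Waters): author_id=NULL, no match -> kept with NULL
  - book 8 (The Old House): author_id=6 -> matches Nelson
  - book 9 (Broken Clocks): author_id=4 -> matches Walker
All 9 rows appear; 1 has NULL author.

SQL:
SELECT a.title, b.name AS author
FROM books a
LEFT JOIN authors b ON a.author_id = b.id

Result:
title           | author  
----------------+---------
Hollow Hills    | Nelson  
Winter Gardens  | Perez   
Northern Lights | Scott   
Falling Leaves  | Mitchell
Paper Boats     | Perez   
Distant Shores  | Brown   
Silent Waters   | NULL    
The Old House   | Nelson  
Broken Clocks   | Walker  


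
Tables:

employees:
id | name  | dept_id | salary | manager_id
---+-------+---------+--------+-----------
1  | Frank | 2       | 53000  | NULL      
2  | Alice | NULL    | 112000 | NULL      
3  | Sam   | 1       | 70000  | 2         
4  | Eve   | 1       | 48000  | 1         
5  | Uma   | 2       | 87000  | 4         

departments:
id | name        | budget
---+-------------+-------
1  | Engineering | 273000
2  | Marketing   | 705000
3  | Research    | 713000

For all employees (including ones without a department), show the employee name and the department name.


LEFT JOIN keeps every row from employees (the left table); where dept_id has no match in departments, the department columns become NULL. Walk through each employee:
  - employee 1 (Frank): dept_id=2 -> matches Marketing
  - employee 2 (Alice): dept_id=NULL, no match -> kept with NULL
  - employee 3 (Sam): dept_id=1 -> matches Engineering
  - employee 4 (Eve): dept_id=1 -> matches Engineering
  - employee 5 (Uma): dept_id=2 -> matches Marketing
All 5 rows appear; 1 has NULL department.

SQL:
SELECT a.name, b.name AS department
FROM employees a
LEFT JOIN departments b ON a.dept_id = b.id

Result:
name  | department 
------+------------
Frank | Marketing  
Alice | NULL       
Sam   | Engineering
Eve   | Engineering
Uma   | Marketing  


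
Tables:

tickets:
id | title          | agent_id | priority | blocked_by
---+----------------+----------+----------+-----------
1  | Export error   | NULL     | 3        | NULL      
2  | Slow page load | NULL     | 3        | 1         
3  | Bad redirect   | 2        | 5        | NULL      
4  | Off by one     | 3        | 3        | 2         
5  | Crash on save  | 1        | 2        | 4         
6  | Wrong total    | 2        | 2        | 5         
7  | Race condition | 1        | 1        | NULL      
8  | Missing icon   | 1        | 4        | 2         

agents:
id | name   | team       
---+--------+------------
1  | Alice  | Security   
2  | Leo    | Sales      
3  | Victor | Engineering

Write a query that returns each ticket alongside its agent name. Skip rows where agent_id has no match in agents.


INNER JOIN keeps only tickets rows whose agent_id matches an id in agents. Walk through each ticket:
  - ticket 1 (Export error): agent_id=NULL, no match -> dropped
  - ticket 2 (Slow page load): agent_id=NULL, no match -> dropped
  - ticket 3 (Bad redirect): agent_id=2 -> matches Leo
  - ticket 4 (Off by one): agent_id=3 -> matches Victor
  - ticket 5 (Crash on save): agent_id=1 -> matches Alice
  - ticket 6 (Wrong total): agent_id=2 -> matches Leo
  - ticket 7 (Race condition): agent_id=1 -> matches Alice
  - ticket 8 (Missing icon): agent_id=1 -> matches Alice
So 2 of 8 rows are dropped.

SQL:
SELECT a.title, b.name AS agent
FROM tickets a
INNER JOIN agents b ON a.agent_id = b.id

Result:
title          | agent 
---------------+-------
Bad redirect   | Leo   
Off by one     | Victor
Crash on save  | Alice 
Wrong total    | Leo   
Race condition | Alice 
Missing icon   | Alice 


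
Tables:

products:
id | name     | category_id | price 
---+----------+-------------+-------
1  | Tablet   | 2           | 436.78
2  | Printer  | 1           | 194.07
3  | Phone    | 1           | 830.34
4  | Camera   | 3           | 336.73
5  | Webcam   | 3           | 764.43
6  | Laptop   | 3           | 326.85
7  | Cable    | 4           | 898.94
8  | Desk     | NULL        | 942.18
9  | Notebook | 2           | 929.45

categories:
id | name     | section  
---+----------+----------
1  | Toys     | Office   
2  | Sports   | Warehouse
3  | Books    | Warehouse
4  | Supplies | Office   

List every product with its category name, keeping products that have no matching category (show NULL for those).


LEFT JOIN keeps every row from products (the left table); where category_id has no match in categories, the category columns become NULL. Walk through each product:
  - product 1 (Tablet): category_id=2 -> matches Sports
  - product 2 (Printer): category_id=1 -> matches Toys
  - product 3 (Phone): category_id=1 -> matches Toys
  - product 4 (Camera): category_id=3 -> matches Books
  - product 5 (Webcam): category_id=3 -> matches Books
  - product 6 (Laptop): category_id=3 -> matches Books
  - product 7 (Cable): category_id=4 -> matches Supplies
  - product 8 (Desk): category_id=NULL, no match -> kept with NULL
  - product 9 (Notebook): category_id=2 -> matches Sports
All 9 rows appear; 1 has NULL category.

SQL:
SELECT a.name, b.name AS category
FROM products a
LEFT JOIN categories b ON a.category_id = b.id

Result:
name     | category
---------+---------
Tablet   | Sports  
Printer  | Toys    
Phone    | Toys    
Camera   | Books   
Webcam   | Books   
Laptop   | Books   
Cable    | Supplies
Desk     | NULL    
Notebook | Sports  


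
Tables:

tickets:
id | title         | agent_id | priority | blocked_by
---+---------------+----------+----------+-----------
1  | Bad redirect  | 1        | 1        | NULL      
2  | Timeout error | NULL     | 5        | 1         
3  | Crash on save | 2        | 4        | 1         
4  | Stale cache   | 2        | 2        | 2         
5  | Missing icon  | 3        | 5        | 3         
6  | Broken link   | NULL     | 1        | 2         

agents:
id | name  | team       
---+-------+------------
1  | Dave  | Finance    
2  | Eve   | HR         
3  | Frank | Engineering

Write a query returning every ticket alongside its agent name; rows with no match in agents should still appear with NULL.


LEFT JOIN keeps every row from tickets (the left table); where agent_id has no match in agents, the agent columns become NULL. Walk through each ticket:
  - ticket 1 (Bad redirect): agent_id=1 -> matches Dave
  - ticket 2 (Timeout error): agent_id=NULL, no match -> kept with NULL
  - ticket 3 (Crash on save): agent_id=2 -> matches Eve
  - ticket 4 (Stale cache): agent_id=2 -> matches Eve
  - ticket 5 (Missing icon): agent_id=3 -> matches Frank
  - ticket 6 (Broken link): agent_id=NULL, no match -> kept with NULL
All 6 rows appear; 2 have NULL agent.

SQL:
SELECT a.title, b.name AS agent
FROM tickets a
LEFT JOIN agents b ON a.agent_id = b.id

Result:
title         | agent
--------------+------
Bad redirect  | Dave 
Timeout error | NULL 
Crash on save | Eve  
Stale cache   | Eve  
Missing icon  | Frank
Broken link   | NULL 


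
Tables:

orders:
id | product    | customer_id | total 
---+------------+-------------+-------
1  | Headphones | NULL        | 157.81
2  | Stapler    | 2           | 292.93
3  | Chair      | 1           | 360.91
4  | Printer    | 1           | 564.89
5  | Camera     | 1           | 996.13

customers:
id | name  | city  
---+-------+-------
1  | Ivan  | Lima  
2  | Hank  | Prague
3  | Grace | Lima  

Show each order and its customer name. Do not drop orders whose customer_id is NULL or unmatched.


LEFT JOIN keeps every row from orders (the left table); where customer_id has no match in customers, the customer columns become NULL. Walk through each order:
  - order 1 (Headphones): customer_id=NULL, no match -> kept with NULL
  - order 2 (Stapler): customer_id=2 -> matches Hank
  - order 3 (Chair): customer_id=1 -> matches Ivan
  - order 4 (Printer): customer_id=1 -> matches Ivan
  - order 5 (Camera): customer_id=1 -> matches Ivan
All 5 rows appear; 1 has NULL customer.

SQL:
SELECT a.product, b.name AS customer
FROM orders a
LEFT JOIN customers b ON a.customer_id = b.id

Result:
product    | customer
-----------+---------
Headphones | NULL    
Stapler    | Hank    
Chair      | Ivan    
Printer    | Ivan    
Camera     | Ivan    


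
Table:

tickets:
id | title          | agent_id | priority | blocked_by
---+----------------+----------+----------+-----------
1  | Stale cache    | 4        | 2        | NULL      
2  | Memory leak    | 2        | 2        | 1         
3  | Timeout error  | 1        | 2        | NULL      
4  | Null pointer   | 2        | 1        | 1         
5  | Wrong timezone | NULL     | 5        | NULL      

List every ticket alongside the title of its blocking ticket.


This is a self-join: tickets is joined to a second copy of itself, matching each row's blocked_by to another row's id. Use LEFT JOIN so rows with blocked_by=NULL are kept.
  - ticket 1 (Stale cache): blocked_by=NULL -> NULL
  - ticket 2 (Memory leak): blocked_by=1 -> Stale cache
  - ticket 3 (Timeout error): blocked_by=NULL -> NULL
  - ticket 4 (Null pointer): blocked_by=1 -> Stale cache
  - ticket 5 (Wrong timezone): blocked_by=NULL -> NULL

SQL:
SELECT a.title AS item, b.title AS blocked_by
FROM tickets a
LEFT JOIN tickets b ON a.blocked_by = b.id

Result:
item           | blocked_by 
---------------+------------
Stale cache    | NULL       
Memory leak    | Stale cache
Timeout error  | NULL       
Null pointer   | Stale cache
Wrong timezone | NULL       


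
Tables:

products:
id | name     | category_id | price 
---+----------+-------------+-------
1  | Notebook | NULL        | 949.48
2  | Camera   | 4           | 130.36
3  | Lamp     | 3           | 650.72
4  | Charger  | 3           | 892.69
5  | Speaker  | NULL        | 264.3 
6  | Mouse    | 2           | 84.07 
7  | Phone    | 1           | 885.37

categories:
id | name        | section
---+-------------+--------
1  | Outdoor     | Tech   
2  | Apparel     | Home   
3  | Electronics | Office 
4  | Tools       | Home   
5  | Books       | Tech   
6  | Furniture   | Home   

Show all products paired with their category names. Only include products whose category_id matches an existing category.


INNER JOIN keeps only products rows whose category_id matches an id in categories. Walk through each product:
  - product 1 (Notebook): category_id=NULL, no match -> dropped
  - product 2 (Camera): category_id=4 -> matches Tools
  - product 3 (Lamp): category_id=3 -> matches Electronics
  - product 4 (Charger): category_id=3 -> matches Electronics
  - product 5 (Speaker): category_id=NULL, no match -> dropped
  - product 6 (Mouse): category_id=2 -> matches Apparel
  - product 7 (Phone): category_id=1 -> matches Outdoor
So 2 of 7 rows are dropped.

SQL:
SELECT a.name, b.name AS category
FROM products a
INNER JOIN categories b ON a.category_id = b.id

Result:
name    | category   
--------+------------
Camera  | Tools      
Lamp    | Electronics
Charger | Electronics
Mouse   | Apparel    
Phone   | Outdoor    


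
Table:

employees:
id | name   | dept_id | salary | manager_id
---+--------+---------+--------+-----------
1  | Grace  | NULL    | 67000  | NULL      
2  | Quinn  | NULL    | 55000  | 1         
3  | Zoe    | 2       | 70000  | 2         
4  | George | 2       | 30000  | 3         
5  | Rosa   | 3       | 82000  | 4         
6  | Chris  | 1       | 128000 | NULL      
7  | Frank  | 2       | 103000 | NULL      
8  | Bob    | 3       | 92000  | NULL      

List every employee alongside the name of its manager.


This is a self-join: employees is joined to a second copy of itself, matching each row's manager_id to another row's id. Use LEFT JOIN so rows with manager_id=NULL are kept.
  - employee 1 (Grace): manager_id=NULL -> NULL
  - employee 2 (Quinn): manager_id=1 -> Grace
  - employee 3 (Zoe): manager_id=2 -> Quinn
  - employee 4 (George): manager_id=3 -> Zoe
  - employee 5 (Rosa): manager_id=4 -> George
  - employee 6 (Chris): manager_id=NULL -> NULL
  - employee 7 (Frank): manager_id=NULL -> NULL
  - employee 8 (Bob): manager_id=NULL -> NULL

SQL:
SELECT a.name AS item, b.name AS manager
FROM employees a
LEFT JOIN employees b ON a.manager_id = b.id

Result:
item   | manager
-------+--------
Grace  | NULL   
Quinn  | Grace  
Zoe    | Quinn  
George | Zoe    
Rosa   | George 
Chris  | NULL   
Frank  | NULL   
Bob    | NULL   


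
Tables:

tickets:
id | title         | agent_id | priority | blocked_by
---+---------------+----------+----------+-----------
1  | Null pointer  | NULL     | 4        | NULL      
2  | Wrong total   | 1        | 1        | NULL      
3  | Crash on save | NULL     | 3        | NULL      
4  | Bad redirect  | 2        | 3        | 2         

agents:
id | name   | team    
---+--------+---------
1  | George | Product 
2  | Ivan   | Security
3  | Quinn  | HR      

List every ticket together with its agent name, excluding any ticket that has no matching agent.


INNER JOIN keeps only tickets rows whose agent_id matches an id in agents. Walk through each ticket:
  - ticket 1 (Null pointer): agent_id=NULL, no match -> dropped
  - ticket 2 (Wrong total): agent_id=1 -> matches George
  - ticket 3 (Crash on save): agent_id=NULL, no match -> dropped
  - ticket 4 (Bad redirect): agent_id=2 -> matches Ivan
So 2 of 4 rows are dropped.

SQL:
SELECT a.title, b.name AS agent
FROM tickets a
INNER JOIN agents b ON a.agent_id = b.id

Result:
title        | agent 
-------------+-------
Wrong total  | George
Bad redirect | Ivan  


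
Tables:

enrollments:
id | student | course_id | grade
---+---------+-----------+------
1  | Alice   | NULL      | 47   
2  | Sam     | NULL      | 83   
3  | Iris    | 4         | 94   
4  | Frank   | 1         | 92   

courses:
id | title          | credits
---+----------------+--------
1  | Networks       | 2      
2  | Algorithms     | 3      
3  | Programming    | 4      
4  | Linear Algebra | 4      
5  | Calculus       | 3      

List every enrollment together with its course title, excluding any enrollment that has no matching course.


INNER JOIN keeps only enrollments rows whose course_id matches an id in courses. Walk through each enrollment:
  - enrollment 1 (Alice): course_id=NULL, no match -> dropped
  - enrollment 2 (Sam): course_id=NULL, no match -> dropped
  - enrollment 3 (Iris): course_id=4 -> matches Linear Algebra
  - enrollment 4 (Frank): course_id=1 -> matches Networks
So 2 of 4 rows are dropped.

SQL:
SELECT a.student, b.title AS course
FROM enrollments a
INNER JOIN courses b ON a.course_id = b.id

Result:
student | course        
--------+---------------
Iris    | Linear Algebra
Frank   | Networks      


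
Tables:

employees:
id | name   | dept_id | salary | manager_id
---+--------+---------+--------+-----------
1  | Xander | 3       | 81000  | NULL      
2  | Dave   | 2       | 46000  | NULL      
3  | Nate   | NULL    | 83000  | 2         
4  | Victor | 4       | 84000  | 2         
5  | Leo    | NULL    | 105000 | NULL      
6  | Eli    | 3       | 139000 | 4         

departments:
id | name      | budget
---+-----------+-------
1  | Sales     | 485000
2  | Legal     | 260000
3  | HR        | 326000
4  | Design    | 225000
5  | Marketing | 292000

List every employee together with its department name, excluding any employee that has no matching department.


INNER JOIN keeps only employees rows whose dept_id matches an id in departments. Walk through each employee:
  - employee 1 (Xander): dept_id=3 -> matches HR
  - employee 2 (Dave): dept_id=2 -> matches Legal
  - employee 3 (Nate): dept_id=NULL, no match -> dropped
  - employee 4 (Victor): dept_id=4 -> matches Design
  - employee 5 (Leo): dept_id=NULL, no match -> dropped
  - employee 6 (Eli): dept_id=3 -> matches HR
So 2 of 6 rows are dropped.

SQL:
SELECT a.name, b.name AS department
FROM employees a
INNER JOIN departments b ON a.dept_id = b.id

Result:
name   | department
-------+-----------
Xander | HR        
Dave   | Legal     
Victor | Design    
Eli    | HR        


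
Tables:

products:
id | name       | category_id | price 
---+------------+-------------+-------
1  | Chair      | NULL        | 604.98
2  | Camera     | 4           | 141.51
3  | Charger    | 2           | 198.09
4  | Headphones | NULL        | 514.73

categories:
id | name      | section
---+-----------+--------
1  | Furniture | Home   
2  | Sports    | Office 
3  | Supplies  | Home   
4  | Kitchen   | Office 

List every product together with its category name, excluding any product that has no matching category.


INNER JOIN keeps only products rows whose category_id matches an id in categories. Walk through each product:
  - product 1 (Chair): category_id=NULL, no match -> dropped
  - product 2 (Camera): category_id=4 -> matches Kitchen
  - product 3 (Charger): category_id=2 -> matches Sports
  - product 4 (Headphones): category_id=NULL, no match -> dropped
So 2 of 4 rows are dropped.

SQL:
SELECT a.name, b.name AS category
FROM products a
INNER JOIN categories b ON a.category_id = b.id

Result:
name    | category
--------+---------
Camera  | Kitchen 
Charger | Sports  


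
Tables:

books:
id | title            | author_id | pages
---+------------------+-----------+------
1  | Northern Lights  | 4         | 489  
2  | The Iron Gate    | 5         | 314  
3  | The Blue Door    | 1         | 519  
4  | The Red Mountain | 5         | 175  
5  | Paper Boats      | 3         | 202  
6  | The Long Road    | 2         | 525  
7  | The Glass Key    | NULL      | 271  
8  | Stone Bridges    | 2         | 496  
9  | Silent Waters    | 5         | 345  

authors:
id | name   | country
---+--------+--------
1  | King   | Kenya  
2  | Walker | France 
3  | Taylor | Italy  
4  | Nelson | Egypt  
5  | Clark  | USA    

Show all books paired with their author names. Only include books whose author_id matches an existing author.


INNER JOIN keeps only books rows whose author_id matches an id in authors. Walk through each book:
  - book 1 (Northern Lights): author_id=4 -> matches Nelson
  - book 2 (The Iron Gate): author_id=5 -> matches Clark
  - book 3 (The Blue Door): author_id=1 -> matches King
  - book 4 (The Red Mountain): author_id=5 -> matches Clark
  - book 5 (Paper Boats): author_id=3 -> matches Taylor
  - book 6 (The Long Road): author_id=2 -> matches Walker
  - book 7 (The Glass Key): author_id=NULL, no match -> dropped
  - book 8 (Stone Bridges): author_id=2 -> matches Walker
  - book 9 (Silent Waters): author_id=5 -> matches Clark
So 1 of 9 rows is dropped.

SQL:
SELECT a.title, b.name AS author
FROM books a
INNER JOIN authors b ON a.author_id = b.id

Result:
title            | author
-----------------+-------
Northern Lights  | Nelson
The Iron Gate    | Clark 
The Blue Door    | King  
The Red Mountain | Clark 
Paper Boats      | Taylor
The Long Road    | Walker
Stone Bridges    | Walker
Silent Waters    | Clark 


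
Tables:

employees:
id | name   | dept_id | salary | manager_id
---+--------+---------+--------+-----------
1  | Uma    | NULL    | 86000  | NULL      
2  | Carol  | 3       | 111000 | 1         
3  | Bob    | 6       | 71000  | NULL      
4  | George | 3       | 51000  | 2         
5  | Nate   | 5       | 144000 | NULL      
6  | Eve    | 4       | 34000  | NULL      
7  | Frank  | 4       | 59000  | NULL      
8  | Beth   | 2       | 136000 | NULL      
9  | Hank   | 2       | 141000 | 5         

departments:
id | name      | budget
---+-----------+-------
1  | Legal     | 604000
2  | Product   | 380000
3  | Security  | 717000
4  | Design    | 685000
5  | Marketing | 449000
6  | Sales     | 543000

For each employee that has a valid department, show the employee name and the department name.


INNER JOIN keeps only employees rows whose dept_id matches an id in departments. Walk through each employee:
  - employee 1 (Uma): dept_id=NULL, no match -> dropped
  - employee 2 (Carol): dept_id=3 -> matches Security
  - employee 3 (Bob): dept_id=6 -> matches Sales
  - employee 4 (George): dept_id=3 -> matches Security
  - employee 5 (Nate): dept_id=5 -> matches Marketing
  - employee 6 (Eve): dept_id=4 -> matches Design
  - employee 7 (Frank): dept_id=4 -> matches Design
  - employee 8 (Beth): dept_id=2 -> matches Product
  - employee 9 (Hank): dept_id=2 -> matches Product
So 1 of 9 rows is dropped.

SQL:
SELECT a.name, b.name AS department
FROM employees a
INNER JOIN departments b ON a.dept_id = b.id

Result:
name   | department
-------+-----------
Carol  | Security  
Bob    | Sales     
George | Security  
Nate   | Marketing 
Eve    | Design    
Frank  | Design    
Beth   | Product   
Hank   | Product   


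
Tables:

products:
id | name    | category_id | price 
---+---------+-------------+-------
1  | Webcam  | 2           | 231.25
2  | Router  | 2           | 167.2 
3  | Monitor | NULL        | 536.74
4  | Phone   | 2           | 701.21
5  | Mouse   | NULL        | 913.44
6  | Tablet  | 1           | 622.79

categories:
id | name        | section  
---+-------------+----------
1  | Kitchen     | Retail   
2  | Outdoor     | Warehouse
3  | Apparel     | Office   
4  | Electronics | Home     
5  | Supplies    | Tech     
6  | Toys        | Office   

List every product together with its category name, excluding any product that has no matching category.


INNER JOIN keeps only products rows whose category_id matches an id in categories. Walk through each product:
  - product 1 (Webcam): category_id=2 -> matches Outdoor
  - product 2 (Router): category_id=2 -> matches Outdoor
  - product 3 (Monitor): category_id=NULL, no match -> dropped
  - product 4 (Phone): category_id=2 -> matches Outdoor
  - product 5 (Mouse): category_id=NULL, no match -> dropped
  - product 6 (Tablet): category_id=1 -> matches Kitchen
So 2 of 6 rows are dropped.

SQL:
SELECT a.name, b.name AS category
FROM products a
INNER JOIN categories b ON a.category_id = b.id

Result:
name   | category
-------+---------
Webcam | Outdoor 
Router | Outdoor 
Phone  | Outdoor 
Tablet | Kitchen 


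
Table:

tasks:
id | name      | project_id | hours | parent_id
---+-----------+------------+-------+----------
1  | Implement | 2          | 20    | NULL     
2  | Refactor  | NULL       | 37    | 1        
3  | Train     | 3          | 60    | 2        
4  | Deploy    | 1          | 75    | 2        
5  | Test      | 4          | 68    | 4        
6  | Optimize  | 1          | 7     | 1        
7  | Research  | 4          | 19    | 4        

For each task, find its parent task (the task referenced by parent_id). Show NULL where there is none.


This is a self-join: tasks is joined to a second copy of itself, matching each row's parent_id to another row's id. Use LEFT JOIN so rows with parent_id=NULL are kept.
  - task 1 (Implement): parent_id=NULL -> NULL
  - task 2 (Refactor): parent_id=1 -> Implement
  - task 3 (Train): parent_id=2 -> Refactor
  - task 4 (Deploy): parent_id=2 -> Refactor
  - task 5 (Test): parent_id=4 -> Deploy
  - task 6 (Optimize): parent_id=1 -> Implement
  - task 7 (Research): parent_id=4 -> Deploy

SQL:
SELECT a.name AS item, b.name AS parent
FROM tasks a
LEFT JOIN tasks b ON a.parent_id = b.id

Result:
item      | parent   
----------+----------
Implement | NULL     
Refactor  | Implement
Train     | Refactor 
Deploy    | Refactor 
Test      | Deploy   
Optimize  | Implement
Research  | Deploy   


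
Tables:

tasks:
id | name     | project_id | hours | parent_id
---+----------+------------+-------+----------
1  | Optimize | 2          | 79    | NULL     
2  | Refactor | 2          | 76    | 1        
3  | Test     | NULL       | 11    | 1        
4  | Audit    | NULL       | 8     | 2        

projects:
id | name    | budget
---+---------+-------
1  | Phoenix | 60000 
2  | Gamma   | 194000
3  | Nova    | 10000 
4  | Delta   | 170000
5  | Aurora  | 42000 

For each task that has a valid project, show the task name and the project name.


INNER JOIN keeps only tasks rows whose project_id matches an id in projects. Walk through each task:
  - task 1 (Optimize): project_id=2 -> matches Gamma
  - task 2 (Refactor): project_id=2 -> matches Gamma
  - task 3 (Test): project_id=NULL, no match -> dropped
  - task 4 (Audit): project_id=NULL, no match -> dropped
So 2 of 4 rows are dropped.

SQL:
SELECT a.name, b.name AS project
FROM tasks a
INNER JOIN projects b ON a.project_id = b.id

Result:
name     | project
---------+--------
Optimize | Gamma  
Refactor | Gamma  


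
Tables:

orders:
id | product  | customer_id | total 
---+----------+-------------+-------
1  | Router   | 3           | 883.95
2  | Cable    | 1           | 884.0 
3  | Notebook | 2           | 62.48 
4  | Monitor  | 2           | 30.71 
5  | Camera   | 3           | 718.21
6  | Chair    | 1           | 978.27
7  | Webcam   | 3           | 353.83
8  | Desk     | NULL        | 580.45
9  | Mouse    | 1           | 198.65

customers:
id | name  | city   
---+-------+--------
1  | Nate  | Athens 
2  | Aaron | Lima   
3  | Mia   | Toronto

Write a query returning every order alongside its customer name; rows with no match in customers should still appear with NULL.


LEFT JOIN keeps every row from orders (the left table); where customer_id has no match in customers, the customer columns become NULL. Walk through each order:
  - order 1 (Router): customer_id=3 -> matches Mia
  - order 2 (Cable): customer_id=1 -> matches Nate
  - order 3 (Notebook): customer_id=2 -> matches Aaron
  - order 4 (Monitor): customer_id=2 -> matches Aaron
  - order 5 (Camera): customer_id=3 -> matches Mia
  - order 6 (Chair): customer_id=1 -> matches Nate
  - order 7 (Webcam): customer_id=3 -> matches Mia
  - order 8 (Desk): customer_id=NULL, no match -> kept with NULL
  - order 9 (Mouse): customer_id=1 -> matches Nate
All 9 rows appear; 1 has NULL customer.

SQL:
SELECT a.product, b.name AS customer
FROM orders a
LEFT JOIN customers b ON a.customer_id = b.id

Result:
product  | customer
---------+---------
Router   | Mia     
Cable    | Nate    
Notebook | Aaron   
Monitor  | Aaron   
Camera   | Mia     
Chair    | Nate    
Webcam   | Mia     
Desk     | NULL    
Mouse    | Nate    


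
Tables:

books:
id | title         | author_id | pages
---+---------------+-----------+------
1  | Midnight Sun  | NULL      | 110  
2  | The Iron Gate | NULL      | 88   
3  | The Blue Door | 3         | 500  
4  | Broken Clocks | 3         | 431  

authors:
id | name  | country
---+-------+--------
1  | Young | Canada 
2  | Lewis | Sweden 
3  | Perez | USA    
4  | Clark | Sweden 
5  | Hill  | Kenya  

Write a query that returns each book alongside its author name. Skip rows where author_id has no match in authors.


INNER JOIN keeps only books rows whose author_id matches an id in authors. Walk through each book:
  - book 1 (Midnight Sun): author_id=NULL, no match -> dropped
  - book 2 (The Iron Gate): author_id=NULL, no match -> dropped
  - book 3 (The Blue Door): author_id=3 -> matches Perez
  - book 4 (Broken Clocks): author_id=3 -> matches Perez
So 2 of 4 rows are dropped.

SQL:
SELECT a.title, b.name AS author
FROM books a
INNER JOIN authors b ON a.author_id = b.id

Result:
title         | author
--------------+-------
The Blue Door | Perez 
Broken Clocks | Perez 


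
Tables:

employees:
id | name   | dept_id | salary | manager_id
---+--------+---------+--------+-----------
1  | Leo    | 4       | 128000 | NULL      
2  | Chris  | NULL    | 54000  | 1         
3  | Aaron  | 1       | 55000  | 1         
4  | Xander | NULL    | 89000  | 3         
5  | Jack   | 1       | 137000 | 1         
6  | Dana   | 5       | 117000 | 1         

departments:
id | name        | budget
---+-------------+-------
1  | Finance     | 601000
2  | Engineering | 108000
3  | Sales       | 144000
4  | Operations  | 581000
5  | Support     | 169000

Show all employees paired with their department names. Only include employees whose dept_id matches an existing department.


INNER JOIN keeps only employees rows whose dept_id matches an id in departments. Walk through each employee:
  - employee 1 (Leo): dept_id=4 -> matches Operations
  - employee 2 (Chris): dept_id=NULL, no match -> dropped
  - employee 3 (Aaron): dept_id=1 -> matches Finance
  - employee 4 (Xander): dept_id=NULL, no match -> dropped
  - employee 5 (Jack): dept_id=1 -> matches Finance
  - employee 6 (Dana): dept_id=5 -> matches Support
So 2 of 6 rows are dropped.

SQL:
SELECT a.name, b.name AS department
FROM employees a
INNER JOIN departments b ON a.dept_id = b.id

Result:
name  | department
------+-----------
Leo   | Operations
Aaron | Finance   
Jack  | Finance   
Dana  | Support   


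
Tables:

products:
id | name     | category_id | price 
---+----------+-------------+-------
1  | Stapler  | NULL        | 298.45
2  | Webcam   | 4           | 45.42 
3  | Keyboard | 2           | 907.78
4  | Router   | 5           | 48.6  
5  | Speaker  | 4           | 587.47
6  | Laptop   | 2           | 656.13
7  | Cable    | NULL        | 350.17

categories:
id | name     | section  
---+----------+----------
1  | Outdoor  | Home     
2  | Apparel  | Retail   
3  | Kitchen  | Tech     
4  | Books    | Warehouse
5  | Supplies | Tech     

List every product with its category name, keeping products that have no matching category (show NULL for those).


LEFT JOIN keeps every row from products (the left table); where category_id has no match in categories, the category columns become NULL. Walk through each product:
  - product 1 (Stapler): category_id=NULL, no match -> kept with NULL
  - product 2 (Webcam): category_id=4 -> matches Books
  - product 3 (Keyboard): category_id=2 -> matches Apparel
  - product 4 (Router): category_id=5 -> matches Supplies
  - product 5 (Speaker): category_id=4 -> matches Books
  - product 6 (Laptop): category_id=2 -> matches Apparel
  - product 7 (Cable): category_id=NULL, no match -> kept with NULL
All 7 rows appear; 2 have NULL category.

SQL:
SELECT a.name, b.name AS category
FROM products a
LEFT JOIN categories b ON a.category_id = b.id

Result:
name     | category
---------+---------
Stapler  | NULL    
Webcam   | Books   
Keyboard | Apparel 
Router   | Supplies
Speaker  | Books   
Laptop   | Apparel 
Cable    | NULL    


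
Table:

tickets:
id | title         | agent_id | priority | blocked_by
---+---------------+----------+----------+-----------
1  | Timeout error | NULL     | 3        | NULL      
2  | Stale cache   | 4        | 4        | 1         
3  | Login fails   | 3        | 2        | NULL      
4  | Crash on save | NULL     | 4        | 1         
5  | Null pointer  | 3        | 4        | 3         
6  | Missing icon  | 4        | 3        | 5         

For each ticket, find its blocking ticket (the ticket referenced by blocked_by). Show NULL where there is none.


This is a self-join: tickets is joined to a second copy of itself, matching each row's blocked_by to another row's id. Use LEFT JOIN so rows with blocked_by=NULL are kept.
  - ticket 1 (Timeout error): blocked_by=NULL -> NULL
  - ticket 2 (Stale cache): blocked_by=1 -> Timeout error
  - ticket 3 (Login fails): blocked_by=NULL -> NULL
  - ticket 4 (Crash on save): blocked_by=1 -> Timeout error
  - ticket 5 (Null pointer): blocked_by=3 -> Login fails
  - ticket 6 (Missing icon): blocked_by=5 -> Null pointer

SQL:
SELECT a.title AS item, b.title AS blocked_by
FROM tickets a
LEFT JOIN tickets b ON a.blocked_by = b.id

Result:
item          | blocked_by   
--------------+--------------
Timeout error | NULL         
Stale cache   | Timeout error
Login fails   | NULL         
Crash on save | Timeout error
Null pointer  | Login fails  
Missing icon  | Null pointer 


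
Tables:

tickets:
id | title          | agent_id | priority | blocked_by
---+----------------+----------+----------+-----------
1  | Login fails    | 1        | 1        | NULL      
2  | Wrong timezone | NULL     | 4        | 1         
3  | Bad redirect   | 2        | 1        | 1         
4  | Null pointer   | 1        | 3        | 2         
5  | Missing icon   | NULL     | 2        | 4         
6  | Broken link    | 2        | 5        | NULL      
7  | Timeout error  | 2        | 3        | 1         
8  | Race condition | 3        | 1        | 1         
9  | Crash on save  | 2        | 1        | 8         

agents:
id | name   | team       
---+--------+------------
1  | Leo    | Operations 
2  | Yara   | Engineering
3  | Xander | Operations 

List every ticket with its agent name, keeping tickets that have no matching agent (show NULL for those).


LEFT JOIN keeps every row from tickets (the left table); where agent_id has no match in agents, the agent columns become NULL. Walk through each ticket:
  - ticket 1 (Login fails): agent_id=1 -> matches Leo
  - ticket 2 (Wrong timezone): agent_id=NULL, no match -> kept with NULL
  - ticket 3 (Bad redirect): agent_id=2 -> matches Yara
  - ticket 4 (Null pointer): agent_id=1 -> matches Leo
  - ticket 5 (Missing icon): agent_id=NULL, no match -> kept with NULL
  - ticket 6 (Broken link): agent_id=2 -> matches Yara
  - ticket 7 (Timeout error): agent_id=2 -> matches Yara
  - ticket 8 (Race condition): agent_id=3 -> matches Xander
  - ticket 9 (Crash on save): agent_id=2 -> matches Yara
All 9 rows appear; 2 have NULL agent.

SQL:
SELECT a.title, b.name AS agent
FROM tickets a
LEFT JOIN agents b ON a.agent_id = b.id

Result:
title          | agent 
---------------+-------
Login fails    | Leo   
Wrong timezone | NULL  
Bad redirect   | Yara  
Null pointer   | Leo   
Missing icon   | NULL  
Broken link    | Yara  
Timeout error  | Yara  
Race condition | Xander
Crash on save  | Yara  


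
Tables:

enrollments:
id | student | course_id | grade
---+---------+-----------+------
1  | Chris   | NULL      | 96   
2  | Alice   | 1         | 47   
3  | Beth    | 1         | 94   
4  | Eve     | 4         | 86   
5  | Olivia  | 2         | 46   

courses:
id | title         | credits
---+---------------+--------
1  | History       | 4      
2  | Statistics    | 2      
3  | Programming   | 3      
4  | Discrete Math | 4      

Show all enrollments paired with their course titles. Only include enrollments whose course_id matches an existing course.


INNER JOIN keeps only enrollments rows whose course_id matches an id in courses. Walk through each enrollment:
  - enrollment 1 (Chris): course_id=NULL, no match -> dropped
  - enrollment 2 (Alice): course_id=1 -> matches History
  - enrollment 3 (Beth): course_id=1 -> matches History
  - enrollment 4 (Eve): course_id=4 -> matches Discrete Math
  - enrollment 5 (Olivia): course_id=2 -> matches Statistics
So 1 of 5 rows is dropped.

SQL:
SELECT a.student, b.title AS course
FROM enrollments a
INNER JOIN courses b ON a.course_id = b.id

Result:
student | course       
--------+--------------
Alice   | History      
Beth    | History      
Eve     | Discrete Math
Olivia  | Statistics   


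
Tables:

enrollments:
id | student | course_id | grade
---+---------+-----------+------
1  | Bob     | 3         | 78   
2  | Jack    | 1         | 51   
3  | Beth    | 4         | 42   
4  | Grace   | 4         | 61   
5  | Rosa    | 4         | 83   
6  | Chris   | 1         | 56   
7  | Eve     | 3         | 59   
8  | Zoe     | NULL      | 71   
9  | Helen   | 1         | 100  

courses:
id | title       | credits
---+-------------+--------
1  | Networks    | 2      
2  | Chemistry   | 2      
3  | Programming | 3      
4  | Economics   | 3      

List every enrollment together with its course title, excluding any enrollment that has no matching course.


INNER JOIN keeps only enrollments rows whose course_id matches an id in courses. Walk through each enrollment:
  - enrollment 1 (Bob): course_id=3 -> matches Programming
  - enrollment 2 (Jack): course_id=1 -> matches Networks
  - enrollment 3 (Beth): course_id=4 -> matches Economics
  - enrollment 4 (Grace): course_id=4 -> matches Economics
  - enrollment 5 (Rosa): course_id=4 -> matches Economics
  - enrollment 6 (Chris): course_id=1 -> matches Networks
  - enrollment 7 (Eve): course_id=3 -> matches Programming
  - enrollment 8 (Zoe): course_id=NULL, no match -> dropped
  - enrollment 9 (Helen): course_id=1 -> matches Networks
So 1 of 9 rows is dropped.

SQL:
SELECT a.student, b.title AS course
FROM enrollments a
INNER JOIN courses b ON a.course_id = b.id

Result:
student | course     
--------+------------
Bob     | Programming
Jack    | Networks   
Beth    | Economics  
Grace   | Economics  
Rosa    | Economics  
Chris   | Networks   
Eve     | Programming
Helen   | Networks   


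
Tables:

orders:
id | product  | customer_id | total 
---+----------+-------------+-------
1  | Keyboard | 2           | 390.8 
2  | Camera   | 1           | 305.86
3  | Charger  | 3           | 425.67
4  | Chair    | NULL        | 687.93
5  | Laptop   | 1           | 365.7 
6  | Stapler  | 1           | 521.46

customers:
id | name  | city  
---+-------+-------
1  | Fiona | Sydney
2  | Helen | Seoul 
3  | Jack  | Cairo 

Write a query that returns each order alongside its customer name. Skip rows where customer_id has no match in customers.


INNER JOIN keeps only orders rows whose customer_id matches an id in customers. Walk through each order:
  - order 1 (Keyboard): customer_id=2 -> matches Helen
  - order 2 (Camera): customer_id=1 -> matches Fiona
  - order 3 (Charger): customer_id=3 -> matches Jack
  - order 4 (Chair): customer_id=NULL, no match -> dropped
  - order 5 (Laptop): customer_id=1 -> matches Fiona
  - order 6 (Stapler): customer_id=1 -> matches Fiona
So 1 of 6 rows is dropped.

SQL:
SELECT a.product, b.name AS customer
FROM orders a
INNER JOIN customers b ON a.customer_id = b.id

Result:
product  | customer
---------+---------
Keyboard | Helen   
Camera   | Fiona   
Charger  | Jack    
Laptop   | Fiona   
Stapler  | Fiona   


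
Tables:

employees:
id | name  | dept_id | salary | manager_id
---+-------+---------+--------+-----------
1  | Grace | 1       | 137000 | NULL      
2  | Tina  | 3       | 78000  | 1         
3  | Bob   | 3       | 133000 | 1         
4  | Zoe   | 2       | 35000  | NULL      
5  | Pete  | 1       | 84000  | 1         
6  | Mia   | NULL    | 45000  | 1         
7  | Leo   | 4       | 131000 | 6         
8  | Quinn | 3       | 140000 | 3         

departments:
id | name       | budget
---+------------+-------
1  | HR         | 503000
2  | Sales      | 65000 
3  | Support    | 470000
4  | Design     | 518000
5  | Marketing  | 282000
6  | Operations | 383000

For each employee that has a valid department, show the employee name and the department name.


INNER JOIN keeps only employees rows whose dept_id matches an id in departments. Walk through each employee:
  - employee 1 (Grace): dept_id=1 -> matches HR
  - employee 2 (Tina): dept_id=3 -> matches Support
  - employee 3 (Bob): dept_id=3 -> matches Support
  - employee 4 (Zoe): dept_id=2 -> matches Sales
  - employee 5 (Pete): dept_id=1 -> matches HR
  - employee 6 (Mia): dept_id=NULL, no match -> dropped
  - employee 7 (Leo): dept_id=4 -> matches Design
  - employee 8 (Quinn): dept_id=3 -> matches Support
So 1 of 8 rows is dropped.

SQL:
SELECT a.name, b.name AS department
FROM employees a
INNER JOIN departments b ON a.dept_id = b.id

Result:
name  | department
------+-----------
Grace | HR        
Tina  | Support   
Bob   | Support   
Zoe   | Sales     
Pete  | HR        
Leo   | Design    
Quinn | Support   
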